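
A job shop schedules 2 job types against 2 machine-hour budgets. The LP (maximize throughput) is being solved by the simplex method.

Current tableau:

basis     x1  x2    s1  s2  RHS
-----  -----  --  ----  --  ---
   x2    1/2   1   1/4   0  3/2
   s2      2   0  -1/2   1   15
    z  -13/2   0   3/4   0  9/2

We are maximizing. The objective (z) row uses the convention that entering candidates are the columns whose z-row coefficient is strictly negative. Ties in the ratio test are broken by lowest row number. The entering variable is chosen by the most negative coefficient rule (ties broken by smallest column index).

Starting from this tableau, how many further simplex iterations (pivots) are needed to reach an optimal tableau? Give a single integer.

pivot: x1 in, x2 out → z = 24
No improving column remains; optimal.

1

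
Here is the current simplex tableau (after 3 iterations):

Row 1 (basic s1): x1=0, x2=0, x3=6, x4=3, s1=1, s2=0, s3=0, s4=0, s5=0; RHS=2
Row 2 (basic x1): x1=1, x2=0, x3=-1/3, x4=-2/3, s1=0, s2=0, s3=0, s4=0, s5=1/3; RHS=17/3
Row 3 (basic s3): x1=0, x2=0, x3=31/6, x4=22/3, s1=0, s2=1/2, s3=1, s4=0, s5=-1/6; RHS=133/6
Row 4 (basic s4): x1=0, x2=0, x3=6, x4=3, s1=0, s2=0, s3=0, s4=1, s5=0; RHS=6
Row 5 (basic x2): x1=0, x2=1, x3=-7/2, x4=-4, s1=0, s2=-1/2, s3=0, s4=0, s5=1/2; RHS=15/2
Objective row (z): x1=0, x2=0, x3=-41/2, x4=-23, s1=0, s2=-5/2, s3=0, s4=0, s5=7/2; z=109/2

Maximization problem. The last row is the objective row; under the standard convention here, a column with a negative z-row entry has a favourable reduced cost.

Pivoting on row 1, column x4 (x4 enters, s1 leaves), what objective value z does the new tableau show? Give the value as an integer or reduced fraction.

Minimum ratio for x4: 2/3 = 2/3.
z changes by −(z-row coeff of x4)·ratio = −(-23)·(2/3) = 46/3.
New z = 109/2 + (46/3) = 419/6.

419/6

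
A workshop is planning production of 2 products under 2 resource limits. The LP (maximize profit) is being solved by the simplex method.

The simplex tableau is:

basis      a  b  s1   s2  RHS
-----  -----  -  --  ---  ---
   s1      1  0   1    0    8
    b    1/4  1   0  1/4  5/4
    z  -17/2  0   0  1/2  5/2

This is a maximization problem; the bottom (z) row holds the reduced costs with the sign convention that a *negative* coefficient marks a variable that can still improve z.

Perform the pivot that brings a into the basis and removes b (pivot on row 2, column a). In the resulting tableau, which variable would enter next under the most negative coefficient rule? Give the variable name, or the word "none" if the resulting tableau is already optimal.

none

Pivot element 1/4. New z-row = old z-row − (-17/2)·(row 2/(1/4)).
Updated z-row coefficients: a: 0, b: 34, s1: 0, s2: 9.
No coefficient is strictly negative; the tableau after this pivot is optimal.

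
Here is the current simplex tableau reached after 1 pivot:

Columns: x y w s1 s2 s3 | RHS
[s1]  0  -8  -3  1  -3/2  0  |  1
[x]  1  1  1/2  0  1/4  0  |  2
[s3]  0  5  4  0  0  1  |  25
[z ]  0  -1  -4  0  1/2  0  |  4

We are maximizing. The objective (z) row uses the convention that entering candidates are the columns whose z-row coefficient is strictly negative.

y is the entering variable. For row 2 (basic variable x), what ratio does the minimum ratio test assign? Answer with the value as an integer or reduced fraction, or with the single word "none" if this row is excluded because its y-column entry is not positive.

Ratio = RHS / (y entry) = 2 / 1 = 2.

2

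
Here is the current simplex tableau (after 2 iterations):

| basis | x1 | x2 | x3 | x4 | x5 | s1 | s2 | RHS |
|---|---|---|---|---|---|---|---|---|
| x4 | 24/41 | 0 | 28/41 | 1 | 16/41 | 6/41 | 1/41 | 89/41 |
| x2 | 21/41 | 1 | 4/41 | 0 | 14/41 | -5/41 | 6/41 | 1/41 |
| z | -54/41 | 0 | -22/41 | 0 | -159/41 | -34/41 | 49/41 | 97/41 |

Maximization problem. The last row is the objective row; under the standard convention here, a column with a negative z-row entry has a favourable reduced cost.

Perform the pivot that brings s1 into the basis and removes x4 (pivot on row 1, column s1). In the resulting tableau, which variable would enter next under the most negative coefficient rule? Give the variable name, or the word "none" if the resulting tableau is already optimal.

Pivot element 6/41. New z-row = old z-row − (-34/41)·(row 1/(6/41)).
Updated z-row coefficients: x1: 2, x2: 0, x3: 10/3, x4: 17/3, x5: -5/3, s1: 0, s2: 4/3.
The most negative is -5/3 in column x5, so x5 would enter next.

x5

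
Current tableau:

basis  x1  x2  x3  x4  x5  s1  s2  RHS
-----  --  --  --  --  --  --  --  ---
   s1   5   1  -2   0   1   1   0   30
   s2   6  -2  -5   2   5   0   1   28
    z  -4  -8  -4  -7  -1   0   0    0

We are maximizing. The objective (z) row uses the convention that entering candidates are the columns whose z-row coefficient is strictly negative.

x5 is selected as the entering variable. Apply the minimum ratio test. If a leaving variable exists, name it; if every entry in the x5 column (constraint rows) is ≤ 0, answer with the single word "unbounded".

Ratios: row 1 (s1): 30/1 = 30; row 2 (s2): 28/5 = 28/5.
Minimum ratio is in the s2 row, so s2 leaves.

s2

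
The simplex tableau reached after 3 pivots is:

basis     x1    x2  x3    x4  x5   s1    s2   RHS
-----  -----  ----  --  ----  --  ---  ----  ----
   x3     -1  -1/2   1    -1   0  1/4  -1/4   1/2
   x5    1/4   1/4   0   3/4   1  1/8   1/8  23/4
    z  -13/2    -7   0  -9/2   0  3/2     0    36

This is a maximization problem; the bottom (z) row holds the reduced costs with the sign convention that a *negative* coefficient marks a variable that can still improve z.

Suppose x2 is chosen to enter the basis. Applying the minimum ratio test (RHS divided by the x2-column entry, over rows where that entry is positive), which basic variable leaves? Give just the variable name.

Ratios: row 1 (x3): entry -1/2 ≤ 0, skip; row 2 (x5): (23/4)/(1/4) = 23.
Minimum ratio 23 is in the x5 row, so x5 leaves.

x5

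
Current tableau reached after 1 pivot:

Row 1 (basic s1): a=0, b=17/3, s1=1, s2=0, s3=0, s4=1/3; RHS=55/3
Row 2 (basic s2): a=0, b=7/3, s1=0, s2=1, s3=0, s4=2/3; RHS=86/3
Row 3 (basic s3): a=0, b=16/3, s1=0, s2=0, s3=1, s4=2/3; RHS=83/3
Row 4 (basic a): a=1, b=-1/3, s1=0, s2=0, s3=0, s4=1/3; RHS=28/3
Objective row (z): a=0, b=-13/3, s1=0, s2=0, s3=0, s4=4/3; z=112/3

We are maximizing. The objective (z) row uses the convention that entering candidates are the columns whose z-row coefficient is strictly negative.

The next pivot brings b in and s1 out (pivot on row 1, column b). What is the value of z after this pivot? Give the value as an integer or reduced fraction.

873/17

Minimum ratio for b: (55/3)/(17/3) = 55/17.
z changes by −(z-row coeff of b)·ratio = −(-13/3)·(55/17) = 715/51.
New z = 112/3 + (715/51) = 873/17.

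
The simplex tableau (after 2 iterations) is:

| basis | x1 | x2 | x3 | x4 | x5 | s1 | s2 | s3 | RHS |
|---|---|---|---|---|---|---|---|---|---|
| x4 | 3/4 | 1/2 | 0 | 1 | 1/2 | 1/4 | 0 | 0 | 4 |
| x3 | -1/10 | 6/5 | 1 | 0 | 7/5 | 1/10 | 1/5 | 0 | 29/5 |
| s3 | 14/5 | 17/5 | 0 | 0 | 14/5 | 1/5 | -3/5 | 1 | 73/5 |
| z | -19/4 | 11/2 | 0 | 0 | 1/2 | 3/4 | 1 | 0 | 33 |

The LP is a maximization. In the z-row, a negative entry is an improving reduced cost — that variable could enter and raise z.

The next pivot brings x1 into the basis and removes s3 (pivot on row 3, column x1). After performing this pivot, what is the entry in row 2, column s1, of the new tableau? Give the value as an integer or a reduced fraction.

3/28

Pivot element is row 3, column x1: 14/5.
Normalize row 3: new (row 3, s1) = (1/5)/(14/5) = 1/14.
row 2 ← row 2 − (-1/10)·(new row 3): 1/10 − (-1/10)·(1/14) = 3/28.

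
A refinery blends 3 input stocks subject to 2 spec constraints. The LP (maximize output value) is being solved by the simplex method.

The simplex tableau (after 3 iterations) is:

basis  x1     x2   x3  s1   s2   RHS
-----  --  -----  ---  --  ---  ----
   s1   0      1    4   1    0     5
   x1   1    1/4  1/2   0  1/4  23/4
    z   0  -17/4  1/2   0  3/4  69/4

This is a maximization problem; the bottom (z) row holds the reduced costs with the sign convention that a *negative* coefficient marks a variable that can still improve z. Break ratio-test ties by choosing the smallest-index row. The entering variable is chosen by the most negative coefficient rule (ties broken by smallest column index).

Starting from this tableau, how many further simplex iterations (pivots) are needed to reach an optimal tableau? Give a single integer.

1

pivot: x2 in, s1 out → z = 77/2
No improving column remains; optimal.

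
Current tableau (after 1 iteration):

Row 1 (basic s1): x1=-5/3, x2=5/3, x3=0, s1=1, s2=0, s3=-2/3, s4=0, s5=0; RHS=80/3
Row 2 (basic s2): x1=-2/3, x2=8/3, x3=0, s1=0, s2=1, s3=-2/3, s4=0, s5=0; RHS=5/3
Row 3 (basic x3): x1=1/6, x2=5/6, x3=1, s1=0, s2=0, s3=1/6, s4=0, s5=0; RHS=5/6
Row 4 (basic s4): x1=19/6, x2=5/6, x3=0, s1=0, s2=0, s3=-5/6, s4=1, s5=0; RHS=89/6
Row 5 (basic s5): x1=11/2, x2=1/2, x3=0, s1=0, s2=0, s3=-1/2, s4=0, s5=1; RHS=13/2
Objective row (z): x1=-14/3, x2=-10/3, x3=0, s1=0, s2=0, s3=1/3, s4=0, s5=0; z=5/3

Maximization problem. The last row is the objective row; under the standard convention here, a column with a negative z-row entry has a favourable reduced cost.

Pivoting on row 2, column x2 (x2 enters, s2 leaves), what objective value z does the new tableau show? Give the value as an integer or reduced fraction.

15/4

Minimum ratio for x2: (5/3)/(8/3) = 5/8.
z changes by −(z-row coeff of x2)·ratio = −(-10/3)·(5/8) = 25/12.
New z = 5/3 + (25/12) = 15/4.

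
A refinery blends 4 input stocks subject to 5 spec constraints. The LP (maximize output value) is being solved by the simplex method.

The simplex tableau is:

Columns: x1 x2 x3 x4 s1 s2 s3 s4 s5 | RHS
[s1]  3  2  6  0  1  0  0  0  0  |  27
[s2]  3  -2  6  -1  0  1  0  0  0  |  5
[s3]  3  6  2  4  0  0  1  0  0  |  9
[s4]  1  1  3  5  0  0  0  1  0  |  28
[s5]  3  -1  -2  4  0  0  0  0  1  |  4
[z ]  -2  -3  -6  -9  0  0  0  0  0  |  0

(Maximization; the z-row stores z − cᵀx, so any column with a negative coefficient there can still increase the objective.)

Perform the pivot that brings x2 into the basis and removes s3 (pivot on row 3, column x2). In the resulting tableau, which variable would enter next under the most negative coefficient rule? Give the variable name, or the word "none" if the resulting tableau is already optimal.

x4

Pivot element 6. New z-row = old z-row − (-3)·(row 3/6).
Updated z-row coefficients: x1: -1/2, x2: 0, x3: -5, x4: -7, s1: 0, s2: 0, s3: 1/2, s4: 0, s5: 0.
The most negative is -7 in column x4, so x4 would enter next.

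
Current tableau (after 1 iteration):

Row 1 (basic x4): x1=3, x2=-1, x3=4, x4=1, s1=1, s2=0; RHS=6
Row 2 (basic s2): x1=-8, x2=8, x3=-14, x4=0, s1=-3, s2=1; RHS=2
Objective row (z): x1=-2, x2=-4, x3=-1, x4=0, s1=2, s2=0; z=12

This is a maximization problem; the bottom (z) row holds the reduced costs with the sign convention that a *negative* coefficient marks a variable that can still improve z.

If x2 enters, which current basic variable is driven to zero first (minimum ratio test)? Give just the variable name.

s2

Ratios: row 1 (x4): entry -1 ≤ 0, skip; row 2 (s2): 2/8 = 1/4.
Minimum ratio 1/4 is in the s2 row, so s2 leaves.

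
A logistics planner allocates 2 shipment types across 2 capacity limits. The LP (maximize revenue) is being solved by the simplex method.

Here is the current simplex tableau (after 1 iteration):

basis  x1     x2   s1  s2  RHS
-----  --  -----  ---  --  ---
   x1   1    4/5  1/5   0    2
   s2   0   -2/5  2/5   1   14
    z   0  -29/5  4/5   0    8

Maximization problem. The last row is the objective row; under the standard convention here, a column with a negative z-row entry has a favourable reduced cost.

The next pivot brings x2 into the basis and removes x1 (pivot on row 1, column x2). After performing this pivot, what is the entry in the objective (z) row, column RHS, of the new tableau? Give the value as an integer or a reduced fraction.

Pivot element is row 1, column x2: 4/5.
Normalize row 1: new (row 1, RHS) = 2/(4/5) = 5/2.
z-row ← z-row − (-29/5)·(new row 1): 8 − (-29/5)·(5/2) = 45/2.

45/2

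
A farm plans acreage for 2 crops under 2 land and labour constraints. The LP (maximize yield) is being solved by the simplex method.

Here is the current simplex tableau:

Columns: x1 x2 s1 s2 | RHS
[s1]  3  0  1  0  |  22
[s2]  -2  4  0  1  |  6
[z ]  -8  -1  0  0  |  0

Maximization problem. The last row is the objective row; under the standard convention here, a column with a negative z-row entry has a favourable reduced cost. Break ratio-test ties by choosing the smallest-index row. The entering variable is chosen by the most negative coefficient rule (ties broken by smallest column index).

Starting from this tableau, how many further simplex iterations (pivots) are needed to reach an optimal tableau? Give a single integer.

pivot: x1 in, s1 out → z = 176/3
pivot: x2 in, s2 out → z = 383/6
No improving column remains; optimal.

2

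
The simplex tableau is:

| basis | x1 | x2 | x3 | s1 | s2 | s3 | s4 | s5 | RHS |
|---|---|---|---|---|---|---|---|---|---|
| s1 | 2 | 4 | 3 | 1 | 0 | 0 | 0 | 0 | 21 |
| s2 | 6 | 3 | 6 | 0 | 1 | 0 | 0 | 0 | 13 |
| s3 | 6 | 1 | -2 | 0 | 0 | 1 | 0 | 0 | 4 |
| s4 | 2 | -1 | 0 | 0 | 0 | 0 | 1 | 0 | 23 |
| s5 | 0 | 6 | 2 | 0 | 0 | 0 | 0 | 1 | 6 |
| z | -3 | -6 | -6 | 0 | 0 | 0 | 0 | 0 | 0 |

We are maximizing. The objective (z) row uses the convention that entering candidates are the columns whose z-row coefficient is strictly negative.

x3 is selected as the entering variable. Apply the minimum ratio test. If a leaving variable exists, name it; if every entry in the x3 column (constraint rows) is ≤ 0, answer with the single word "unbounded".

Ratios: row 1 (s1): 21/3 = 7; row 2 (s2): 13/6 = 13/6; row 3 (s3): entry -2 ≤ 0, skip; row 4 (s4): entry 0 ≤ 0, skip; row 5 (s5): 6/2 = 3.
Minimum ratio is in the s2 row, so s2 leaves.

s2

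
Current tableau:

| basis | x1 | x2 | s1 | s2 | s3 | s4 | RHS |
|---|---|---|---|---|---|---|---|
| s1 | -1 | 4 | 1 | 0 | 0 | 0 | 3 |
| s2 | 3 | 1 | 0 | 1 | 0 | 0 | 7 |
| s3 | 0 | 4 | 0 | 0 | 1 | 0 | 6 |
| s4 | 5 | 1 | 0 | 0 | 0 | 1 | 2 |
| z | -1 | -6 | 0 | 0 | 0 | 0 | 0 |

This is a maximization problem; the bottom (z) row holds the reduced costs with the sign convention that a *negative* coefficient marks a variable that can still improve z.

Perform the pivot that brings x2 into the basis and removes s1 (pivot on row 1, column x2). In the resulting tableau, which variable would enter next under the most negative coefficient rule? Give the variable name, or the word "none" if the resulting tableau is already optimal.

x1

Pivot element 4. New z-row = old z-row − (-6)·(row 1/4).
Updated z-row coefficients: x1: -5/2, x2: 0, s1: 3/2, s2: 0, s3: 0, s4: 0.
The most negative is -5/2 in column x1, so x1 would enter next.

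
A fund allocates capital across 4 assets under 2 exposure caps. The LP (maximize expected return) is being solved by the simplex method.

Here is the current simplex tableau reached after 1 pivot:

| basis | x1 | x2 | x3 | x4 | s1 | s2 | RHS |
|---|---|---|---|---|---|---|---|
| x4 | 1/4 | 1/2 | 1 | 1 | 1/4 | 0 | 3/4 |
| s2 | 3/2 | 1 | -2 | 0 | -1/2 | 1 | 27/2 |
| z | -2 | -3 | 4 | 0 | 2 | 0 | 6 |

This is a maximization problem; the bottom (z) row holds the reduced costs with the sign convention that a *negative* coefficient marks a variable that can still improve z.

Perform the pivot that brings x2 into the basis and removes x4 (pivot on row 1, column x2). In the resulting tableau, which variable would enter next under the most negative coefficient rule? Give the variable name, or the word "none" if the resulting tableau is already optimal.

Pivot element 1/2. New z-row = old z-row − (-3)·(row 1/(1/2)).
Updated z-row coefficients: x1: -1/2, x2: 0, x3: 10, x4: 6, s1: 7/2, s2: 0.
The most negative is -1/2 in column x1, so x1 would enter next.

x1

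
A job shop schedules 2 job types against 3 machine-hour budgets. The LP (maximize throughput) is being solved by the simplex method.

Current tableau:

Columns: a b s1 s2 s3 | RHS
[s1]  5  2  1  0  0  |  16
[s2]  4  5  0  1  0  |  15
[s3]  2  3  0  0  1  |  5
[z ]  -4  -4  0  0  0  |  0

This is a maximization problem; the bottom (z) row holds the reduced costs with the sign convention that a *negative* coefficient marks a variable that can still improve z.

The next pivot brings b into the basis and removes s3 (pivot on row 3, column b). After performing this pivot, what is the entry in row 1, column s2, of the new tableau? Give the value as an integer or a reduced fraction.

Pivot element is row 3, column b: 3.
Normalize row 3: new (row 3, s2) = 0/3 = 0.
row 1 ← row 1 − 2·(new row 3): 0 − 2·0 = 0.

0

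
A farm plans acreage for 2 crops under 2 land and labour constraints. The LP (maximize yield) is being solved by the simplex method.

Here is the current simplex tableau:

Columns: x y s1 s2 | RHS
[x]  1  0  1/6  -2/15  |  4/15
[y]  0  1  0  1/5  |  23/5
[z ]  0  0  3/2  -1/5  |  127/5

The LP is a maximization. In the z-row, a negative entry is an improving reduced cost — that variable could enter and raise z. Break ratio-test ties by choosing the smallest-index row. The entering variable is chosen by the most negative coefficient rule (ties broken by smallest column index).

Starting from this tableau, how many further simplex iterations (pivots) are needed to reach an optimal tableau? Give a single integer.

1

pivot: s2 in, y out → z = 30
No improving column remains; optimal.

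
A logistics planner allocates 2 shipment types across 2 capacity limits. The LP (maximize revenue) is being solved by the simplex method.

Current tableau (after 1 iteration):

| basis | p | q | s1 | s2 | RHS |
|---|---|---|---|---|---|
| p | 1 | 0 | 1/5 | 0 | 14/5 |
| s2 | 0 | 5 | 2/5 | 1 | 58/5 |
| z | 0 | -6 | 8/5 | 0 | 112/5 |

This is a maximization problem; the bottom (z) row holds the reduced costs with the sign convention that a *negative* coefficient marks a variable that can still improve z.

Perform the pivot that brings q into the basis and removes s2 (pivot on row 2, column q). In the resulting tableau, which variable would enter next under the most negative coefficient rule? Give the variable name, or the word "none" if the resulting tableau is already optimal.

none

Pivot element 5. New z-row = old z-row − (-6)·(row 2/5).
Updated z-row coefficients: p: 0, q: 0, s1: 52/25, s2: 6/5.
No coefficient is strictly negative; the tableau after this pivot is optimal.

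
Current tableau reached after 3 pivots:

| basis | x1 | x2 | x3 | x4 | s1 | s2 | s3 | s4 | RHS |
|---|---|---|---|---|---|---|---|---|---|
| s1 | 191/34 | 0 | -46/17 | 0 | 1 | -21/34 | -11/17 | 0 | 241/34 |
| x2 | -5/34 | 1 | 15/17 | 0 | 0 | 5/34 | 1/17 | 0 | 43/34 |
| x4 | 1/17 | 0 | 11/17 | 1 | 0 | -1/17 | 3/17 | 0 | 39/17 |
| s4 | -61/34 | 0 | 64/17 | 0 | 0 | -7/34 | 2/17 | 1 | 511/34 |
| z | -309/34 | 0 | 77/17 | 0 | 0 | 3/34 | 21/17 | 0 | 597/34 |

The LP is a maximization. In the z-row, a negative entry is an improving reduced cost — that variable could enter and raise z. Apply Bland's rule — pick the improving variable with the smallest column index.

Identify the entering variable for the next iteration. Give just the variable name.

x1

Objective-row coefficients: x1: -309/34, x2: 0, x3: 77/17, x4: 0, s1: 0, s2: 3/34, s3: 21/17, s4: 0.
Improving columns: x1. Bland's rule picks the smallest column index → x1.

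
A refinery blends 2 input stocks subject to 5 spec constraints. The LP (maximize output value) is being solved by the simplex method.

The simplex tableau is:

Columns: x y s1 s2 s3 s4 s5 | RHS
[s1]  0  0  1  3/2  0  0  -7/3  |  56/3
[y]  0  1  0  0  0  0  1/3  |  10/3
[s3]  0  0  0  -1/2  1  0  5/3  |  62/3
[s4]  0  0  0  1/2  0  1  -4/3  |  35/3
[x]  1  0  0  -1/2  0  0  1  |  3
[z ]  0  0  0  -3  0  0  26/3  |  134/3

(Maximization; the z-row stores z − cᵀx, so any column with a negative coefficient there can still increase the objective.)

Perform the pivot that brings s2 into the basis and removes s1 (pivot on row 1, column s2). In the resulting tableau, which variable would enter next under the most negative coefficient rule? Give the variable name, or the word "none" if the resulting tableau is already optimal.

none

Pivot element 3/2. New z-row = old z-row − (-3)·(row 1/(3/2)).
Updated z-row coefficients: x: 0, y: 0, s1: 2, s2: 0, s3: 0, s4: 0, s5: 4.
No coefficient is strictly negative; the tableau after this pivot is optimal.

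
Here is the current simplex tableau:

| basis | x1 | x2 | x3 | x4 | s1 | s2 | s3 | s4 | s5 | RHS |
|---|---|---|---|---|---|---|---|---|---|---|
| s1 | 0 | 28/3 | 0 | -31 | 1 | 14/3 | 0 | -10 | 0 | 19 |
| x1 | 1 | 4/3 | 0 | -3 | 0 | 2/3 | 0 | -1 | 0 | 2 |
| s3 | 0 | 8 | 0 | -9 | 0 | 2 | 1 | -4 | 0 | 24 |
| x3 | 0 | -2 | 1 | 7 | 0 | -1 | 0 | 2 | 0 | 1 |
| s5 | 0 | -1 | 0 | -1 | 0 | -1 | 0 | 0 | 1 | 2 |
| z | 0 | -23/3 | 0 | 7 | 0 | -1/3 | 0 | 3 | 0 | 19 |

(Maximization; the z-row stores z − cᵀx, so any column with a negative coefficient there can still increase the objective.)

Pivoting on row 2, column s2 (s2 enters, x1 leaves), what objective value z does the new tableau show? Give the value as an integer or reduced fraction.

Minimum ratio for s2: 2/(2/3) = 3.
z changes by −(z-row coeff of s2)·ratio = −(-1/3)·3 = 1.
New z = 19 + 1 = 20.

20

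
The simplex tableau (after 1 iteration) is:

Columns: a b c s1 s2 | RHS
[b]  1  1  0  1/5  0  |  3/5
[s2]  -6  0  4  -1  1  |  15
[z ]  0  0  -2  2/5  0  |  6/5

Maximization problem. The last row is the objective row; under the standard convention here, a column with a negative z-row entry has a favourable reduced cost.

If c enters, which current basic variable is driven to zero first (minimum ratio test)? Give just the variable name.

Ratios: row 1 (b): entry 0 ≤ 0, skip; row 2 (s2): 15/4 = 15/4.
Minimum ratio 15/4 is in the s2 row, so s2 leaves.

s2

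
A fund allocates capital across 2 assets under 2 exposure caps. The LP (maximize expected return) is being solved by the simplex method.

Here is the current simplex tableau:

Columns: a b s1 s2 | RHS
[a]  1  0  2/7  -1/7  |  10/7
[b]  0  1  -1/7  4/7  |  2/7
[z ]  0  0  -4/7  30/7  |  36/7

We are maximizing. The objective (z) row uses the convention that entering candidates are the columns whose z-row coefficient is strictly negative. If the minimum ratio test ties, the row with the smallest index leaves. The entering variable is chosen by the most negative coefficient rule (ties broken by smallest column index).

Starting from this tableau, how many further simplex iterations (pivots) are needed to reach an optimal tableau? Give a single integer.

pivot: s1 in, a out → z = 8
No improving column remains; optimal.

1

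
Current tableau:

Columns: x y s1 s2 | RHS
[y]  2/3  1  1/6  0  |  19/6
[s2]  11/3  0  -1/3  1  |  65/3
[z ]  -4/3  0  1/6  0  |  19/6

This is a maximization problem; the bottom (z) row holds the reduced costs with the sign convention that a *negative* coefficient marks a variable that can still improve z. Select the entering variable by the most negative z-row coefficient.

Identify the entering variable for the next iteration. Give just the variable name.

Objective-row coefficients: x: -4/3, y: 0, s1: 1/6, s2: 0.
The most negative is -4/3 in column x, so x enters.

x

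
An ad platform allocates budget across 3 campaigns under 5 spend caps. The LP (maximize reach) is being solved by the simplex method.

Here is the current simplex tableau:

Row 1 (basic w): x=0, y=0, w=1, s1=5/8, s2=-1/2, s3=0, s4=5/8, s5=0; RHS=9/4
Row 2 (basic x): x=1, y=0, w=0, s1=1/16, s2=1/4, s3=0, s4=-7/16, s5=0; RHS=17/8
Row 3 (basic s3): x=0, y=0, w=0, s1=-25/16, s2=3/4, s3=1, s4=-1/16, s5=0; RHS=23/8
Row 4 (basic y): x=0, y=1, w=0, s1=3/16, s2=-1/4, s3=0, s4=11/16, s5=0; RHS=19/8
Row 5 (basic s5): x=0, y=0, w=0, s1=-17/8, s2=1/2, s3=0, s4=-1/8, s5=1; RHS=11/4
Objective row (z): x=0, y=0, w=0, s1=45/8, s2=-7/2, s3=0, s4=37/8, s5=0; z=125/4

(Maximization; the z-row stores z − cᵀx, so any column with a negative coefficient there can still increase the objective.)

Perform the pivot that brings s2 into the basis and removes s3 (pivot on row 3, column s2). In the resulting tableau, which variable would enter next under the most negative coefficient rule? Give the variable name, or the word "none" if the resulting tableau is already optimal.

Pivot element 3/4. New z-row = old z-row − (-7/2)·(row 3/(3/4)).
Updated z-row coefficients: x: 0, y: 0, w: 0, s1: -5/3, s2: 0, s3: 14/3, s4: 13/3, s5: 0.
The most negative is -5/3 in column s1, so s1 would enter next.

s1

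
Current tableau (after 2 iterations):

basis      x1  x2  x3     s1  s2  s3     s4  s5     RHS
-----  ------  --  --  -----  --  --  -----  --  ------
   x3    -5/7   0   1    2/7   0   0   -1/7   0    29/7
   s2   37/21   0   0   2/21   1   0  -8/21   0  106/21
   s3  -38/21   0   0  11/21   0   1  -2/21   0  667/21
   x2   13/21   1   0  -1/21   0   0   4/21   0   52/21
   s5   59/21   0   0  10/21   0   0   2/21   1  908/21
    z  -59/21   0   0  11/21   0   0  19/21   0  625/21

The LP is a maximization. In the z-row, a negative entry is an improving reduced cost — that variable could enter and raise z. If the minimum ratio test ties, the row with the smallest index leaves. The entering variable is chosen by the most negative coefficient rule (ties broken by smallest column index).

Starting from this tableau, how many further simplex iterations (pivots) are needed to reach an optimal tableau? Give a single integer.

1

pivot: x1 in, s2 out → z = 1399/37
No improving column remains; optimal.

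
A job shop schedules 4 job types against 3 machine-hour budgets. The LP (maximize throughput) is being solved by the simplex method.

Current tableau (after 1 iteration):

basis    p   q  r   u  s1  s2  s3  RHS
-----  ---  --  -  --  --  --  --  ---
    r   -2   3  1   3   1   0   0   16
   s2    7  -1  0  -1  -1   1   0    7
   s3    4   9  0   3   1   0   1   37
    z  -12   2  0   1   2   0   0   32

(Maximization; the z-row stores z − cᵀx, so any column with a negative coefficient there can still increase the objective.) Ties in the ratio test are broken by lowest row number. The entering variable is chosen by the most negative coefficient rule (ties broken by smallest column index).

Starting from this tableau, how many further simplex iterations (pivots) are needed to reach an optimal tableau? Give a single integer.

pivot: p in, s2 out → z = 44
pivot: u in, r out → z = 926/19
No improving column remains; optimal.

2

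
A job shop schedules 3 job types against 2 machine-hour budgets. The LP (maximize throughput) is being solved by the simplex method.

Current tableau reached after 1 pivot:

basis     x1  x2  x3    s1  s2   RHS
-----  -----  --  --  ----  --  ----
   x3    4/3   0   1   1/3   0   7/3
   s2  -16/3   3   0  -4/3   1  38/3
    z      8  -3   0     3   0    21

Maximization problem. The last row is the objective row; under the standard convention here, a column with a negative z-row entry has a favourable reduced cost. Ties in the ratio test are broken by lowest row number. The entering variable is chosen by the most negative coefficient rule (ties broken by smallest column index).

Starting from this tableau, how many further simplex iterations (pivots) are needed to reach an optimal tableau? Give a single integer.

1

pivot: x2 in, s2 out → z = 101/3
No improving column remains; optimal.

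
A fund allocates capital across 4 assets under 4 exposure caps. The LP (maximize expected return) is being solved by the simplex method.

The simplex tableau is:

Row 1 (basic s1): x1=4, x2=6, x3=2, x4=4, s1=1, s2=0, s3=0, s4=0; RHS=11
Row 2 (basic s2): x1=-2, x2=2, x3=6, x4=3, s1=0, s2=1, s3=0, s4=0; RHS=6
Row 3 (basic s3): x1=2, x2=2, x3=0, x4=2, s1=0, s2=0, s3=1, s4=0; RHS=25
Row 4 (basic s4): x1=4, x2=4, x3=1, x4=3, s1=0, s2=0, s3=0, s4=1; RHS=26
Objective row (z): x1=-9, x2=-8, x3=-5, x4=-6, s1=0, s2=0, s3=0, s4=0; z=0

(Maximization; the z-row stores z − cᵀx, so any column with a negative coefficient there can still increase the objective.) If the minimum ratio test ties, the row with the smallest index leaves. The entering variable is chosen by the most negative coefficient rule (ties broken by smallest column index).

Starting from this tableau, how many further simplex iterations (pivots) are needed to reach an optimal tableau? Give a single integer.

pivot: x1 in, s1 out → z = 99/4
pivot: x3 in, s2 out → z = 179/7
No improving column remains; optimal.

2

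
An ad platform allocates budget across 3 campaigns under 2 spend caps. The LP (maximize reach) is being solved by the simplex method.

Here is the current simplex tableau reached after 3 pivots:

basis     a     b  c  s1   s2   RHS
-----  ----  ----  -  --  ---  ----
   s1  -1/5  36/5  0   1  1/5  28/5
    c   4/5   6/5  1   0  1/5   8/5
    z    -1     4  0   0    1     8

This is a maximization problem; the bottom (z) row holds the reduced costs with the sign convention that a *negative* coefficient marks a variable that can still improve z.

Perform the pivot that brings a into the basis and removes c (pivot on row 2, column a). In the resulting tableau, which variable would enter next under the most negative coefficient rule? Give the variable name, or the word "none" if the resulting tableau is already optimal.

none

Pivot element 4/5. New z-row = old z-row − (-1)·(row 2/(4/5)).
Updated z-row coefficients: a: 0, b: 11/2, c: 5/4, s1: 0, s2: 5/4.
No coefficient is strictly negative; the tableau after this pivot is optimal.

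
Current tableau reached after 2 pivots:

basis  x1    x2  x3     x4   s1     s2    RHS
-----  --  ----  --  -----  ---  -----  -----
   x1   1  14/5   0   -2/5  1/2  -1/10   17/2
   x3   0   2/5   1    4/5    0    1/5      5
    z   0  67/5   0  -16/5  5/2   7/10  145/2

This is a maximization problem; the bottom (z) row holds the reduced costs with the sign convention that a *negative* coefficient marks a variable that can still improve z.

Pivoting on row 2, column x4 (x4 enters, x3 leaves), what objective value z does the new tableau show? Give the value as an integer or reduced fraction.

185/2

Minimum ratio for x4: 5/(4/5) = 25/4.
z changes by −(z-row coeff of x4)·ratio = −(-16/5)·(25/4) = 20.
New z = 145/2 + 20 = 185/2.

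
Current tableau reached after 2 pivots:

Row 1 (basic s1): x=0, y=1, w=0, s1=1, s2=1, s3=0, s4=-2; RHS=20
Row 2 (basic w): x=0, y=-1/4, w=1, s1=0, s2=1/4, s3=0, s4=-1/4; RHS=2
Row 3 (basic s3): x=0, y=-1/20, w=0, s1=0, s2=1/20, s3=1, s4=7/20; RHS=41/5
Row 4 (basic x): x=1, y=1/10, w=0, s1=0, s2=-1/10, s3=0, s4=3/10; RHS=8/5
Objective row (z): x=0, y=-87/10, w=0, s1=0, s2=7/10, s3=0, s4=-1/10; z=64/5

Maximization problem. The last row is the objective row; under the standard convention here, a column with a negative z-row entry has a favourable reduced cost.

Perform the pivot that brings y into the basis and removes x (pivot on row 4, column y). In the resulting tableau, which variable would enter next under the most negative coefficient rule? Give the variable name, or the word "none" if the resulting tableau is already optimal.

s2

Pivot element 1/10. New z-row = old z-row − (-87/10)·(row 4/(1/10)).
Updated z-row coefficients: x: 87, y: 0, w: 0, s1: 0, s2: -8, s3: 0, s4: 26.
The most negative is -8 in column s2, so s2 would enter next.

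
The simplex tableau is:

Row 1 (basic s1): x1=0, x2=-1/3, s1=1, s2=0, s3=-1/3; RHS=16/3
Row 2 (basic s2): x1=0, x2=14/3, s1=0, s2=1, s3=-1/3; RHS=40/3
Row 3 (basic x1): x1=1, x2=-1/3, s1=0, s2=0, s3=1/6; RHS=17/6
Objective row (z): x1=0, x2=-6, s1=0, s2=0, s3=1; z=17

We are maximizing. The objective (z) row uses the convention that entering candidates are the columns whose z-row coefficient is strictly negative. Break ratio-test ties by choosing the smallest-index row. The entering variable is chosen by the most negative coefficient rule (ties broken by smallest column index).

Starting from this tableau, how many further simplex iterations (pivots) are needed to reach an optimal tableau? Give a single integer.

pivot: x2 in, s2 out → z = 239/7
No improving column remains; optimal.

1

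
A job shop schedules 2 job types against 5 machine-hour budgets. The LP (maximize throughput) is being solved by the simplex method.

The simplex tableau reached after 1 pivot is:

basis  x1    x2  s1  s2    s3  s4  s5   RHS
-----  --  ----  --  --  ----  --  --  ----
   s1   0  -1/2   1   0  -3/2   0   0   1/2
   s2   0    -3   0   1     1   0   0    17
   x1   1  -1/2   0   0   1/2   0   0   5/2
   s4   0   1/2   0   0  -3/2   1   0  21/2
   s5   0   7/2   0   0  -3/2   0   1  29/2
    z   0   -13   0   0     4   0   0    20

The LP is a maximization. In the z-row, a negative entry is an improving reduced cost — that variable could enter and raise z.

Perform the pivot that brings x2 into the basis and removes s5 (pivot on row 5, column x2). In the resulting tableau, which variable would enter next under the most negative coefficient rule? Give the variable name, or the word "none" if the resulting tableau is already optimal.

s3

Pivot element 7/2. New z-row = old z-row − (-13)·(row 5/(7/2)).
Updated z-row coefficients: x1: 0, x2: 0, s1: 0, s2: 0, s3: -11/7, s4: 0, s5: 26/7.
The most negative is -11/7 in column s3, so s3 would enter next.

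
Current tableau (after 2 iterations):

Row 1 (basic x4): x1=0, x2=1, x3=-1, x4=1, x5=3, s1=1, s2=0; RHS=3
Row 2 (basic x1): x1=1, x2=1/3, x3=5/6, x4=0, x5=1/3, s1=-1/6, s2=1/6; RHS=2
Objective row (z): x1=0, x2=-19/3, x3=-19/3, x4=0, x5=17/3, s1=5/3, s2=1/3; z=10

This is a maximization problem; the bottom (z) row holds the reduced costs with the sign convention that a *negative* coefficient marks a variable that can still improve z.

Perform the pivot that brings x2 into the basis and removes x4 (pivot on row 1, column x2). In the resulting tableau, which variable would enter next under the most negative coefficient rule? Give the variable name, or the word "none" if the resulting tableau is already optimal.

x3

Pivot element 1. New z-row = old z-row − (-19/3)·(row 1/1).
Updated z-row coefficients: x1: 0, x2: 0, x3: -38/3, x4: 19/3, x5: 74/3, s1: 8, s2: 1/3.
The most negative is -38/3 in column x3, so x3 would enter next.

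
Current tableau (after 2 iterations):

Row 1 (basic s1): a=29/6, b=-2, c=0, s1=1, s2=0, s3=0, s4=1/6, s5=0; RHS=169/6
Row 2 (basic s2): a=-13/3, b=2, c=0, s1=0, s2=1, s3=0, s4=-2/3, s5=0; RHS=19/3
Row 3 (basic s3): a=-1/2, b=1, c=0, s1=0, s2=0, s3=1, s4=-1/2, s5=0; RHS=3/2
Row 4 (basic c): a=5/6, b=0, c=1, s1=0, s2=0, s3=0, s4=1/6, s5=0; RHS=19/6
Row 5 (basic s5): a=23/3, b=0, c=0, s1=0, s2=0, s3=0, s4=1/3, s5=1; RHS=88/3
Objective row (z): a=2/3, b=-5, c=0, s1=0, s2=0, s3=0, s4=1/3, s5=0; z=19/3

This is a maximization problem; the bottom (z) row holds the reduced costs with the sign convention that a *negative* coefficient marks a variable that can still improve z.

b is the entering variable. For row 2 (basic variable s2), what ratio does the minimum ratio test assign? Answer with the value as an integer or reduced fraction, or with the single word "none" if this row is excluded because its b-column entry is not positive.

Ratio = RHS / (b entry) = (19/3) / 2 = 19/6.

19/6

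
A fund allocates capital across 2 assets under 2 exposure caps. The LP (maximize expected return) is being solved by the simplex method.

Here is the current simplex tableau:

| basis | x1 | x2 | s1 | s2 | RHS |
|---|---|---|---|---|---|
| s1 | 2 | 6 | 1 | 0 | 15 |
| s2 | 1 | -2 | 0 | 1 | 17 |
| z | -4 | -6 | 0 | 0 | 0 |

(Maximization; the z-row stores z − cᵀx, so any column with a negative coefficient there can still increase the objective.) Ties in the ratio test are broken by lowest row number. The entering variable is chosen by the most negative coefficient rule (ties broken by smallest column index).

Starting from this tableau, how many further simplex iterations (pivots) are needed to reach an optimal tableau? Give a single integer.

2

pivot: x2 in, s1 out → z = 15
pivot: x1 in, x2 out → z = 30
No improving column remains; optimal.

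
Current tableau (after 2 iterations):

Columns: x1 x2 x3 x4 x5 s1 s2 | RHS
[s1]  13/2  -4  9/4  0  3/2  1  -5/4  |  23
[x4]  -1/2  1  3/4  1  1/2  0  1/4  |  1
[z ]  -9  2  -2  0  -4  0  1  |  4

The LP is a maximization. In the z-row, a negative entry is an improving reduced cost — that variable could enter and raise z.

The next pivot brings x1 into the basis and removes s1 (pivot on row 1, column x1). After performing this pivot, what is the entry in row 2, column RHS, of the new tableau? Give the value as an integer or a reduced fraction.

36/13

Pivot element is row 1, column x1: 13/2.
Normalize row 1: new (row 1, RHS) = 23/(13/2) = 46/13.
row 2 ← row 2 − (-1/2)·(new row 1): 1 − (-1/2)·(46/13) = 36/13.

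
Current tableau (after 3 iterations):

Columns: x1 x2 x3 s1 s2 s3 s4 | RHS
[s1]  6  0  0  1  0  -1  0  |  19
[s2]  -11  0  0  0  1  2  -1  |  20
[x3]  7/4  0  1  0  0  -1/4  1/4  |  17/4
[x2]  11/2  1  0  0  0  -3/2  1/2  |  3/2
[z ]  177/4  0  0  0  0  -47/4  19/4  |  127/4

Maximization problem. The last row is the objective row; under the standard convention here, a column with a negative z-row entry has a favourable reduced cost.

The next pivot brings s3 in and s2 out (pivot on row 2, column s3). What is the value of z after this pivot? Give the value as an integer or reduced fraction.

Minimum ratio for s3: 20/2 = 10.
z changes by −(z-row coeff of s3)·ratio = −(-47/4)·10 = 235/2.
New z = 127/4 + (235/2) = 597/4.

597/4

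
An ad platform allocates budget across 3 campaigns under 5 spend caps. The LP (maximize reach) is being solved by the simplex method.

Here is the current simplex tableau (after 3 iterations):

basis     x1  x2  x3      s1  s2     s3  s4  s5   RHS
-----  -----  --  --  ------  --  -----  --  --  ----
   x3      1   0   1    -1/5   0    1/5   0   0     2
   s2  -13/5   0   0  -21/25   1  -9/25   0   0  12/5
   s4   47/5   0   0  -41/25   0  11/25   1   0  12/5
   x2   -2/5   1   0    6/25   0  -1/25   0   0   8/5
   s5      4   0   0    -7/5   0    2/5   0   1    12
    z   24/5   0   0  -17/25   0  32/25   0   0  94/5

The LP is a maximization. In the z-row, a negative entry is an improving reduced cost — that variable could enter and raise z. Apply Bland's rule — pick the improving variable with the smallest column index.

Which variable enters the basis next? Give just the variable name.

Objective-row coefficients: x1: 24/5, x2: 0, x3: 0, s1: -17/25, s2: 0, s3: 32/25, s4: 0, s5: 0.
Improving columns: s1. Bland's rule picks the smallest column index → s1.

s1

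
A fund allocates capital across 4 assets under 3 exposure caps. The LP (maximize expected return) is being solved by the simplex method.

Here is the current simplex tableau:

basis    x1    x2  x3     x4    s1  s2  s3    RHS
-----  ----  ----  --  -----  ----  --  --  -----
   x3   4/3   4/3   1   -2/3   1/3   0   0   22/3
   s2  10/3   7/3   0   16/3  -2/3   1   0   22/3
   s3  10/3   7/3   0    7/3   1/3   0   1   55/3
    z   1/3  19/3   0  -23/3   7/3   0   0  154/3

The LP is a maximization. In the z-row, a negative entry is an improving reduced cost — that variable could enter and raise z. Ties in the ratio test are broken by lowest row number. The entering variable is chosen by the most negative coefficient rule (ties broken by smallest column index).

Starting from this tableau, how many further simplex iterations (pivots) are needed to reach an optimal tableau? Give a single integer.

1

pivot: x4 in, s2 out → z = 495/8
No improving column remains; optimal.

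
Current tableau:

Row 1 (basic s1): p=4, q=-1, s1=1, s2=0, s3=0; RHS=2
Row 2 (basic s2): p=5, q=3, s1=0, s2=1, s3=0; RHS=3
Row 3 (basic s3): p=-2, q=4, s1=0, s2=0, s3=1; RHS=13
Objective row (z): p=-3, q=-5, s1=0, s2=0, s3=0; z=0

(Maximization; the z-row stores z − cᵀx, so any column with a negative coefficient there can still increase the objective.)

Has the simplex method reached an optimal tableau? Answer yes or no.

Column p has objective-row coefficient -3, which is negative; an improving pivot exists, so not yet optimal.

no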